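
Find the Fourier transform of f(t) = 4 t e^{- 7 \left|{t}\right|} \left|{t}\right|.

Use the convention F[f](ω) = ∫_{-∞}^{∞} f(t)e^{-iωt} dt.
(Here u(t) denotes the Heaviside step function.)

F(ω) = \frac{16 i \omega \left(\omega^{2} - 147\right)}{\left(\omega^{2} + 49\right)^{3}}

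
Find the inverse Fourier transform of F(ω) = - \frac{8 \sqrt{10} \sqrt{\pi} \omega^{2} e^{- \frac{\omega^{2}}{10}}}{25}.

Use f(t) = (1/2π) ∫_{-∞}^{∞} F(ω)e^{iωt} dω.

f(t) = 4 \left(10 t^{2} - 2\right) e^{- \frac{5 t^{2}}{2}}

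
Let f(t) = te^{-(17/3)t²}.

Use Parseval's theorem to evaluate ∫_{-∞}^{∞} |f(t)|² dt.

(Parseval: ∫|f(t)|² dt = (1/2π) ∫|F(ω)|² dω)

∫|f(t)|² dt = \frac{3 \sqrt{102} \sqrt{\pi}}{2312}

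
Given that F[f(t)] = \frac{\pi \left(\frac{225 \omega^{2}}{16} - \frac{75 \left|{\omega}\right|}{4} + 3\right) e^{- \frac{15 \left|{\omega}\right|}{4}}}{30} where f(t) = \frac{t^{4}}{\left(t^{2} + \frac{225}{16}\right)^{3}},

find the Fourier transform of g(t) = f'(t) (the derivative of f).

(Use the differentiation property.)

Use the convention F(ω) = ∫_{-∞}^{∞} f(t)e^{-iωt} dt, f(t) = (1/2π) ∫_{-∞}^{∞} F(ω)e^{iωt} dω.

F[g](ω) = \frac{i \pi \omega \left(75 \omega^{2} - 100 \left|{\omega}\right| + 16\right) e^{- \frac{15 \left|{\omega}\right|}{4}}}{160}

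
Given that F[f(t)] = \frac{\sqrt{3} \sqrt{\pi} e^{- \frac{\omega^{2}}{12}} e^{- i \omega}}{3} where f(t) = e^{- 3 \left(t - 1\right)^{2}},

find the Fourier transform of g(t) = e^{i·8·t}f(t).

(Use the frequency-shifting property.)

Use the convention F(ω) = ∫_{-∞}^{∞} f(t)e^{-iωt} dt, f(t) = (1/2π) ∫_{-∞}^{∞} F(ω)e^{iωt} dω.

F[g](ω) = \frac{\sqrt{3} \sqrt{\pi} e^{- \frac{\left(\omega - 8\right) \left(\omega - 8 + 12 i\right)}{12}}}{3}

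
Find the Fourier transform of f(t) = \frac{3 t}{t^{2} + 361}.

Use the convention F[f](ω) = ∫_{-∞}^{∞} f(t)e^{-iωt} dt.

F(ω) = - 3 i \pi e^{- 19 \left|{\omega}\right|} \operatorname{sign}{\left(\omega \right)}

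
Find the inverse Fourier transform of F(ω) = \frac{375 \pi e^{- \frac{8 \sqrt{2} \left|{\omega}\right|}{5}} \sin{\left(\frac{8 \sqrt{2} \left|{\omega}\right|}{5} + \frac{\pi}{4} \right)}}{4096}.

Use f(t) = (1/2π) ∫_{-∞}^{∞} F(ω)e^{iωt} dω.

f(t) = \frac{3}{t^{4} + \frac{65536}{625}}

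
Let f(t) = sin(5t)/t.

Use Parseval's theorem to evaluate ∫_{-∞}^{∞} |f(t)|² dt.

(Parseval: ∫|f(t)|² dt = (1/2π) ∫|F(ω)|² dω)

∫|f(t)|² dt = 5 \pi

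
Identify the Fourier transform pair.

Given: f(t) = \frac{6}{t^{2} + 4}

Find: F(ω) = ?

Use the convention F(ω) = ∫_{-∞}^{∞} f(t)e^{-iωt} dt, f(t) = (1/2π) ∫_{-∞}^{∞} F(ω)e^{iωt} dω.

F(ω) = 3 \pi e^{- 2 \left|{\omega}\right|}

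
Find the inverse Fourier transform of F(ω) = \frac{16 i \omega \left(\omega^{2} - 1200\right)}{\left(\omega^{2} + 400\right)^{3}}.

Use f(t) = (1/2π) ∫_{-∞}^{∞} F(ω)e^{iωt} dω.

f(t) = 4 t e^{- 20 \left|{t}\right|} \left|{t}\right|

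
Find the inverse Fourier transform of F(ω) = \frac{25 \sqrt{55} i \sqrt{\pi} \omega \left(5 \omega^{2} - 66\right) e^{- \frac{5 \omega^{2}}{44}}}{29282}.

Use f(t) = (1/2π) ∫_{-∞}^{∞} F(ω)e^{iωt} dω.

f(t) = 4 t^{3} e^{- \frac{11 t^{2}}{5}}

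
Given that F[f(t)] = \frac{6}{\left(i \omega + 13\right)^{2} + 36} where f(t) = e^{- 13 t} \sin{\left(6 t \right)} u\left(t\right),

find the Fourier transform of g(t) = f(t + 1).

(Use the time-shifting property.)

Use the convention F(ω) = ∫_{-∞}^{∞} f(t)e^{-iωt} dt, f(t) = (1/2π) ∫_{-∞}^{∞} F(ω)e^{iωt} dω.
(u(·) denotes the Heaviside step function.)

F[g](ω) = \frac{6 e^{i \omega}}{\left(i \omega + 13\right)^{2} + 36}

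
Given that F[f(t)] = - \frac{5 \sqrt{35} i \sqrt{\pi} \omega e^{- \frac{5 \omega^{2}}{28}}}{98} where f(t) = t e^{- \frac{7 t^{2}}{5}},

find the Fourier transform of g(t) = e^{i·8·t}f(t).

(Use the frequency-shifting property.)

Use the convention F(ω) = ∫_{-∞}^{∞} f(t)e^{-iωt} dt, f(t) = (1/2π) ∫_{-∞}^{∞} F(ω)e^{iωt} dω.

F[g](ω) = \frac{5 \sqrt{35} i \sqrt{\pi} \left(8 - \omega\right) e^{- \frac{5 \left(\omega - 8\right)^{2}}{28}}}{98}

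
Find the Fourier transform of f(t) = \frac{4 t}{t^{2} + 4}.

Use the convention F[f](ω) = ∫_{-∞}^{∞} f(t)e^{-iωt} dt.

F(ω) = - 4 i \pi e^{- 2 \left|{\omega}\right|} \operatorname{sign}{\left(\omega \right)}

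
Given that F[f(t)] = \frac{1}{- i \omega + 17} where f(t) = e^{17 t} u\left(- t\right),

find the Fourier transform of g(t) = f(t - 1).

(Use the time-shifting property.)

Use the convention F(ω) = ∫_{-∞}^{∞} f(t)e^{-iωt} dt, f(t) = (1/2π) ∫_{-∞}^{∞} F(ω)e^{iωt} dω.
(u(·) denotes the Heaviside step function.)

F[g](ω) = \frac{i e^{- i \omega}}{\omega + 17 i}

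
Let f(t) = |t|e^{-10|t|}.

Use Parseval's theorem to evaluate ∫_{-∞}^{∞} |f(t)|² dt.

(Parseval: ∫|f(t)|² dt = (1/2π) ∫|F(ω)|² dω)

∫|f(t)|² dt = \frac{1}{2000}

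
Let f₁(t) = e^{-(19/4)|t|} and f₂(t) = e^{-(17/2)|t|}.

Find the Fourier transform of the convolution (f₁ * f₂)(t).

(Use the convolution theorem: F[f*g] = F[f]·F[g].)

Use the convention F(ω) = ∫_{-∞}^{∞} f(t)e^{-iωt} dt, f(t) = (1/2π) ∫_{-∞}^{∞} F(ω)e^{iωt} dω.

F[f₁*f₂](ω) = \frac{10336}{64 \omega^{4} + 6068 \omega^{2} + 104329}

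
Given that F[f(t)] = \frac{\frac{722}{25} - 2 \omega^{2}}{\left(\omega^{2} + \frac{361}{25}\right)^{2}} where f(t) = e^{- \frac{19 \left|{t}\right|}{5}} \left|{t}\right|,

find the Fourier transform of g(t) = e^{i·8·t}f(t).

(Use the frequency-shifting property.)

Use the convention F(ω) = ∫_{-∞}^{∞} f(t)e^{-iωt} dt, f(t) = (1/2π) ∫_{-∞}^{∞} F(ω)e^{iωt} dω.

F[g](ω) = \frac{50 \left(361 - 25 \left(\omega - 8\right)^{2}\right)}{\left(25 \left(\omega - 8\right)^{2} + 361\right)^{2}}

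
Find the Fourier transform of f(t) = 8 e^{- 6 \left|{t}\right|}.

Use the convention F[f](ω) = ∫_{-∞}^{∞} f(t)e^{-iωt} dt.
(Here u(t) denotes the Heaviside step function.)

F(ω) = \frac{96}{\omega^{2} + 36}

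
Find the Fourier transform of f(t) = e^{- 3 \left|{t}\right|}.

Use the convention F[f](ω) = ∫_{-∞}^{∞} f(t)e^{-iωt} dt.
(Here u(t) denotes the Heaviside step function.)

F(ω) = \frac{6}{\omega^{2} + 9}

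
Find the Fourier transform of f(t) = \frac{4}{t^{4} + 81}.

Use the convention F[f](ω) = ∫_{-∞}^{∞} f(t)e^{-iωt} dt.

F(ω) = \frac{4 \pi e^{- \frac{3 \sqrt{2} \left|{\omega}\right|}{2}} \sin{\left(\frac{3 \sqrt{2} \left|{\omega}\right|}{2} + \frac{\pi}{4} \right)}}{27}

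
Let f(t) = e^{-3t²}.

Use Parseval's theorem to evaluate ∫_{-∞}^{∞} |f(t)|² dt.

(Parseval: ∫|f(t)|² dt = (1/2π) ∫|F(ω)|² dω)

∫|f(t)|² dt = \frac{\sqrt{6} \sqrt{\pi}}{6}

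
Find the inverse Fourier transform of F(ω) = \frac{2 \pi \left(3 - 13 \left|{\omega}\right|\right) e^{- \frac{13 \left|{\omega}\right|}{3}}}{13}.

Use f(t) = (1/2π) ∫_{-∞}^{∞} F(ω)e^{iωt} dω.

f(t) = \frac{4 t^{2}}{\left(t^{2} + \frac{169}{9}\right)^{2}}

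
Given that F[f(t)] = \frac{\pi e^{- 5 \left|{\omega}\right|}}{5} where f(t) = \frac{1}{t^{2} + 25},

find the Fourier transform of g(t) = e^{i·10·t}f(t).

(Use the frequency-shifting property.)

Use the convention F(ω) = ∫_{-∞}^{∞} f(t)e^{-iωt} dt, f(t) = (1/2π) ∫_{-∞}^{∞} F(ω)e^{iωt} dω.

F[g](ω) = \frac{\pi e^{- 5 \left|{\omega - 10}\right|}}{5}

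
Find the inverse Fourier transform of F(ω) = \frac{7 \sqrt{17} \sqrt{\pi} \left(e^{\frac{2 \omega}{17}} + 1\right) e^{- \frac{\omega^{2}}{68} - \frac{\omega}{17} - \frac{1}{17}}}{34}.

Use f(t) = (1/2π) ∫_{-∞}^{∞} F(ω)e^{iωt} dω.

f(t) = 7 e^{- 17 t^{2}} \cos{\left(2 t \right)}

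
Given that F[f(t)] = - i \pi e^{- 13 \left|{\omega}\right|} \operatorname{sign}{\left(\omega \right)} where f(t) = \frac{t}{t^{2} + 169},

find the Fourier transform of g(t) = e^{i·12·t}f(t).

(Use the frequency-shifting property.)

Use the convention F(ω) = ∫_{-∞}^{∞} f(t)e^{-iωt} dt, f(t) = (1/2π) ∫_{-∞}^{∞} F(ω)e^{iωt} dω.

F[g](ω) = - i \pi e^{- 13 \left|{\omega - 12}\right|} \operatorname{sign}{\left(\omega - 12 \right)}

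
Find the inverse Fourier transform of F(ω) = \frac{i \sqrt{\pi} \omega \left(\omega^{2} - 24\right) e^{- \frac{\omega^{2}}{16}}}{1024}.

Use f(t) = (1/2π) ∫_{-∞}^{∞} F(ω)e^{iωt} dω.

f(t) = t^{3} e^{- 4 t^{2}}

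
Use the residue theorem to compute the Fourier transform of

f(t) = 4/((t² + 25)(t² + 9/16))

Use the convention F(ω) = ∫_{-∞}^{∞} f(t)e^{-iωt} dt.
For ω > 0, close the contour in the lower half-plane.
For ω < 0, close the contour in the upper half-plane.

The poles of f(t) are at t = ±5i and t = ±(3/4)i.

Let g(z) = f(z)e^{-iωz}; for large |z| the factor e^{-iωz} decays in the lower half-plane when ω > 0 and in the upper half-plane when ω < 0.

Case ω > 0 (lower half-plane, clockwise contour ⇒ F(ω) = -2πi·ΣRes):
  Res_{z = - 5 i} g(z) = - \frac{32 i e^{- 5 \omega}}{1955}
  Res_{z = - \frac{3 i}{4}} g(z) = \frac{128 i e^{- \frac{3 \omega}{4}}}{1173}
  F(ω) = -2πi·ΣRes = - \frac{64 \pi e^{- 5 \omega}}{1955} + \frac{256 \pi e^{- \frac{3 \omega}{4}}}{1173}

Case ω < 0 (upper half-plane, counterclockwise contour ⇒ F(ω) = +2πi·ΣRes):
  Res_{z = 5 i} g(z) = \frac{32 i e^{5 \omega}}{1955}
  Res_{z = \frac{3 i}{4}} g(z) = - \frac{128 i e^{\frac{3 \omega}{4}}}{1173}
  F(ω) = 2πi·ΣRes = \frac{64 \pi \left(20 e^{\frac{3 \omega}{4}} - 3 e^{5 \omega}\right)}{5865}

Both cases combine into a single formula in |ω|:

F(ω) = - \frac{64 \pi e^{- 5 \left|{\omega}\right|}}{1955} + \frac{256 \pi e^{- \frac{3 \left|{\omega}\right|}{4}}}{1173}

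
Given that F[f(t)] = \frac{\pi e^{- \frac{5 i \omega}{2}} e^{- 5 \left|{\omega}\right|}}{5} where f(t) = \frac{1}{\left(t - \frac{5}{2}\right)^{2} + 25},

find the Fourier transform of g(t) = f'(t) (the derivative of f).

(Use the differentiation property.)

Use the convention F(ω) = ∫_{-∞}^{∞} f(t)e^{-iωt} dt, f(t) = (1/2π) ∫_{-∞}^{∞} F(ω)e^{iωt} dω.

F[g](ω) = \frac{i \pi \omega e^{- \frac{5 i \omega}{2} - 5 \left|{\omega}\right|}}{5}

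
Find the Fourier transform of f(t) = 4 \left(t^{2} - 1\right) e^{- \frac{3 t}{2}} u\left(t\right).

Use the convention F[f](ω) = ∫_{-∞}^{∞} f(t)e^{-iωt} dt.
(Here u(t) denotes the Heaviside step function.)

F(ω) = \frac{8 \left(16 i \omega - \left(2 i \omega + 3\right)^{3} + 24\right)}{\left(2 i \omega + 3\right)^{4}}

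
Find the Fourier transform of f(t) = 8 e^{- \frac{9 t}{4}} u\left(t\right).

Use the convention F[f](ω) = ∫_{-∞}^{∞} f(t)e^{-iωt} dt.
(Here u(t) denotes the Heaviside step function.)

F(ω) = \frac{32}{4 i \omega + 9}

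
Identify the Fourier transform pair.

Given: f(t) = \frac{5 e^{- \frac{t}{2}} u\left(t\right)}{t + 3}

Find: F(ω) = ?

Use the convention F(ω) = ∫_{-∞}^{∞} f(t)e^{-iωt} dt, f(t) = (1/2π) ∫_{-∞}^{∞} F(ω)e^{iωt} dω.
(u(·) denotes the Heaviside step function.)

F(ω) = 5 e^{3 i \omega + \frac{3}{2}} \operatorname{E}_{1}\left(3 i \omega + \frac{3}{2}\right)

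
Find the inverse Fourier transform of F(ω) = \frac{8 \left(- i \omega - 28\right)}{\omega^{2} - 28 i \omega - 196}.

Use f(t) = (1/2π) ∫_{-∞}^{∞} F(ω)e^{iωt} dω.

f(t) = 8 \left(14 t + 1\right) e^{- 14 t} u\left(t\right)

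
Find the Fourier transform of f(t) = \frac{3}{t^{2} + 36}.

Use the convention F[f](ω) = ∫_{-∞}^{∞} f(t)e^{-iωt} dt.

F(ω) = \frac{\pi e^{- 6 \left|{\omega}\right|}}{2}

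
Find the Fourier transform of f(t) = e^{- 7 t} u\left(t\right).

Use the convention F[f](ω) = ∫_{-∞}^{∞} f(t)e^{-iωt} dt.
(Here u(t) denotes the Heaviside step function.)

F(ω) = \frac{1}{i \omega + 7}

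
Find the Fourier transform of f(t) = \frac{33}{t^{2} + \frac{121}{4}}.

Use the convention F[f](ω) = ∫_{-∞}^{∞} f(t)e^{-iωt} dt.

F(ω) = 6 \pi e^{- \frac{11 \left|{\omega}\right|}{2}}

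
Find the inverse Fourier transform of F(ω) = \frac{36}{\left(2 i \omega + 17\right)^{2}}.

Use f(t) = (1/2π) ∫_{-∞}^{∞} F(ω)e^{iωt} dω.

f(t) = 9 t e^{- \frac{17 t}{2}} u\left(t\right)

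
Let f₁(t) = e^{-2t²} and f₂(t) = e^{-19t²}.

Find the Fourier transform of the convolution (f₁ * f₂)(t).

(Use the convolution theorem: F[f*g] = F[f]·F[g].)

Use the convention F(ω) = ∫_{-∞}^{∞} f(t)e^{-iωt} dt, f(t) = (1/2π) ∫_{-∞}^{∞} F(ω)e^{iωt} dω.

F[f₁*f₂](ω) = \frac{\sqrt{38} \pi e^{- \frac{21 \omega^{2}}{152}}}{38}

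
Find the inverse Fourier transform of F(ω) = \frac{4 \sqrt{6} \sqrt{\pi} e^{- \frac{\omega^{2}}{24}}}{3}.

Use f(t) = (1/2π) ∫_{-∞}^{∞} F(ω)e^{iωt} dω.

f(t) = 8 e^{- 6 t^{2}}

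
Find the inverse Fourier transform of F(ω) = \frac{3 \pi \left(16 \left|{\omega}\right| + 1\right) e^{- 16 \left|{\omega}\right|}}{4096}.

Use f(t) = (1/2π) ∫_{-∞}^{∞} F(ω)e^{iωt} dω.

f(t) = \frac{6}{\left(t^{2} + 256\right)^{2}}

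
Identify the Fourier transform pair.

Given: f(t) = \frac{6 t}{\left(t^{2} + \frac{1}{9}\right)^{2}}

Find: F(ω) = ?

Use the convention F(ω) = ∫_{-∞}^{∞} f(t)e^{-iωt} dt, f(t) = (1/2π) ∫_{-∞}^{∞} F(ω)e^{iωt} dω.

F(ω) = - 9 i \pi \omega e^{- \frac{\left|{\omega}\right|}{3}}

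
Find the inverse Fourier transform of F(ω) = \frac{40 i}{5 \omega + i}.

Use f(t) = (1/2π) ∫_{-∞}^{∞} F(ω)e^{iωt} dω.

f(t) = 8 e^{\frac{t}{5}} u\left(- t\right)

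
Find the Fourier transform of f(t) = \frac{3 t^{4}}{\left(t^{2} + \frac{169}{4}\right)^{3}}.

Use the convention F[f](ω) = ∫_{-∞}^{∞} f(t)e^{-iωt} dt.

F(ω) = \frac{3 \pi \left(169 \omega^{2} - 130 \left|{\omega}\right| + 12\right) e^{- \frac{13 \left|{\omega}\right|}{2}}}{208}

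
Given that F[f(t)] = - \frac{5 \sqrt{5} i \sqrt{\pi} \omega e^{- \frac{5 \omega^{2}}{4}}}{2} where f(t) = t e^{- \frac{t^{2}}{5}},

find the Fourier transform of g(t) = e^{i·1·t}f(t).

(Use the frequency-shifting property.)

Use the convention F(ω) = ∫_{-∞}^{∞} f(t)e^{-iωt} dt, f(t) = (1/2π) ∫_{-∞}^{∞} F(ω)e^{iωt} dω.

F[g](ω) = \frac{5 \sqrt{5} i \sqrt{\pi} \left(1 - \omega\right) e^{- \frac{5 \left(\omega - 1\right)^{2}}{4}}}{2}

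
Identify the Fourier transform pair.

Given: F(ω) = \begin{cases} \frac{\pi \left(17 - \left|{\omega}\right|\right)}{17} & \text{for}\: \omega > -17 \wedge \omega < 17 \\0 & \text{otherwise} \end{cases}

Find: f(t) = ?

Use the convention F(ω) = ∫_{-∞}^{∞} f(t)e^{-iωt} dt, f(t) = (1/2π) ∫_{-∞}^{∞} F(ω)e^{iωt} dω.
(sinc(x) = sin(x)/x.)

f(t) = \frac{17 \operatorname{sinc}^{2}{\left(\frac{17 t}{2} \right)}}{2}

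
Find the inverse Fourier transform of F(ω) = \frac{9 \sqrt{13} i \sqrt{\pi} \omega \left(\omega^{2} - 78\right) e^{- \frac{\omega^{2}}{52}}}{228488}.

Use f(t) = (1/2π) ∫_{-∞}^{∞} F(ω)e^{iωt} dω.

f(t) = 9 t^{3} e^{- 13 t^{2}}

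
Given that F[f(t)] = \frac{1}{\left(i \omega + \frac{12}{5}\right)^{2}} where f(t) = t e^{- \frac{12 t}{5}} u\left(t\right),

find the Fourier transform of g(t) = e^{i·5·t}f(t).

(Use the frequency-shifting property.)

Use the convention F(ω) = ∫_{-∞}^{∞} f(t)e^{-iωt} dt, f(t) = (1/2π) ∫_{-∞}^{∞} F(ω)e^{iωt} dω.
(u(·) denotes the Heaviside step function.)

F[g](ω) = \frac{25}{\left(5 i \left(\omega - 5\right) + 12\right)^{2}}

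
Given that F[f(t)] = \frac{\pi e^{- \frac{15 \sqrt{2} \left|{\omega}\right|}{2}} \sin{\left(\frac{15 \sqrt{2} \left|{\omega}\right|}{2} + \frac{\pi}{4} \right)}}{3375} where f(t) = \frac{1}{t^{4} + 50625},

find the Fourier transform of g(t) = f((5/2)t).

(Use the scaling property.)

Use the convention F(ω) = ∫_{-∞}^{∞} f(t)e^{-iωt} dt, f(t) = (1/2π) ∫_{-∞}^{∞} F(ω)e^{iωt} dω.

F[g](ω) = \frac{2 \pi e^{- 3 \sqrt{2} \left|{\omega}\right|} \sin{\left(3 \sqrt{2} \left|{\omega}\right| + \frac{\pi}{4} \right)}}{16875}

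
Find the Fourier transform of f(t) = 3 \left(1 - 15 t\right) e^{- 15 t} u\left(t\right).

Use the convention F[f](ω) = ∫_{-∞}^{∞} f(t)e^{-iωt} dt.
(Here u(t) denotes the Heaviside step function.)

F(ω) = \frac{3 i \omega}{- \omega^{2} + 30 i \omega + 225}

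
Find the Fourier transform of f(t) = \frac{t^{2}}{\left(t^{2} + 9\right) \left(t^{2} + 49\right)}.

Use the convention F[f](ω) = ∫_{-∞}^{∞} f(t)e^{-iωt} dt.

F(ω) = \frac{\pi \left(7 - 3 e^{4 \left|{\omega}\right|}\right) e^{- 7 \left|{\omega}\right|}}{40}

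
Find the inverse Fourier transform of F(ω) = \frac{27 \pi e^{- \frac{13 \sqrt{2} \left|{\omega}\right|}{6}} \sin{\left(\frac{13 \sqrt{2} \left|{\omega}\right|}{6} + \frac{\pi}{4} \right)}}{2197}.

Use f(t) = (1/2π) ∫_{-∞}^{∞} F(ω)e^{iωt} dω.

f(t) = \frac{1}{t^{4} + \frac{28561}{81}}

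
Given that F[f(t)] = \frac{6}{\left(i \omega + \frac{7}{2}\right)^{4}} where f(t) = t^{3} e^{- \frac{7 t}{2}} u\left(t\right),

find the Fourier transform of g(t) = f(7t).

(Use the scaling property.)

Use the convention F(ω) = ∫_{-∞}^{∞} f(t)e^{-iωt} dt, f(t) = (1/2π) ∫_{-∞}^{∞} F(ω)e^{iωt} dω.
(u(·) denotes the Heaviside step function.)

F[g](ω) = \frac{32928}{\left(2 i \omega + 49\right)^{4}}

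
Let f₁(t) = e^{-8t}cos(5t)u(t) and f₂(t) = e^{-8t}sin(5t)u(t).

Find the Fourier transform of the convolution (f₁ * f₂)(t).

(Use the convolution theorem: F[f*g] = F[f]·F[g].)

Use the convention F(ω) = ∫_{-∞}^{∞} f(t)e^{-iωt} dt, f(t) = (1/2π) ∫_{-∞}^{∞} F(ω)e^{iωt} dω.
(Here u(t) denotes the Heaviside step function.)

F[f₁*f₂](ω) = \frac{5 \left(i \omega + 8\right)}{\left(\left(i \omega + 8\right)^{2} + 25\right)^{2}}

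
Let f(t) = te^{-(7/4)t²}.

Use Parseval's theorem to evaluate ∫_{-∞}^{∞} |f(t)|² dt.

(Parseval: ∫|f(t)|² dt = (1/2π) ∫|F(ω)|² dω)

∫|f(t)|² dt = \frac{\sqrt{14} \sqrt{\pi}}{49}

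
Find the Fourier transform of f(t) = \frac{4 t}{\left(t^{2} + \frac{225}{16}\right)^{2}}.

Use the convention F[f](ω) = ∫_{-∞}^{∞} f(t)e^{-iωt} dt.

F(ω) = - \frac{8 i \pi \omega e^{- \frac{15 \left|{\omega}\right|}{4}}}{15}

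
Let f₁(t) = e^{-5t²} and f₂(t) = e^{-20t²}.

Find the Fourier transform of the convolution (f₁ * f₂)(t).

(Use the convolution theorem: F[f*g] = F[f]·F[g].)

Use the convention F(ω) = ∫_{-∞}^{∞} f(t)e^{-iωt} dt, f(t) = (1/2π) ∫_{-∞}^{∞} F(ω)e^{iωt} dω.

F[f₁*f₂](ω) = \frac{\pi e^{- \frac{\omega^{2}}{16}}}{10}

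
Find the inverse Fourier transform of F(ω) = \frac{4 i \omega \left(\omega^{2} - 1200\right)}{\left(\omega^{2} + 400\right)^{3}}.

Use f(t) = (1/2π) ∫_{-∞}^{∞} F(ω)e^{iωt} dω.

f(t) = t e^{- 20 \left|{t}\right|} \left|{t}\right|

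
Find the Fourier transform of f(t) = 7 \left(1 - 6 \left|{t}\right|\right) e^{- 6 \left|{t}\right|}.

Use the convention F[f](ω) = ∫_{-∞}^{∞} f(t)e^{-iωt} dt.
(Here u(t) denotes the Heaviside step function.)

F(ω) = \frac{168 \omega^{2}}{\left(\omega^{2} + 36\right)^{2}}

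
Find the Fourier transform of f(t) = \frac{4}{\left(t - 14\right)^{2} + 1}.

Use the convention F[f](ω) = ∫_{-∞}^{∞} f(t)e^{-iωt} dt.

F(ω) = 4 \pi e^{- 14 i \omega - \left|{\omega}\right|}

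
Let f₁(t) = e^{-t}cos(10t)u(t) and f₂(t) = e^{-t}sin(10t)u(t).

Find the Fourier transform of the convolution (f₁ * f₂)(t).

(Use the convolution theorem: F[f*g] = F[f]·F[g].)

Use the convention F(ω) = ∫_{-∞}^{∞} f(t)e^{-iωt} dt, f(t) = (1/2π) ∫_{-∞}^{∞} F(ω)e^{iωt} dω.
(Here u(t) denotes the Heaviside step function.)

F[f₁*f₂](ω) = \frac{10 \left(i \omega + 1\right)}{\left(\left(i \omega + 1\right)^{2} + 100\right)^{2}}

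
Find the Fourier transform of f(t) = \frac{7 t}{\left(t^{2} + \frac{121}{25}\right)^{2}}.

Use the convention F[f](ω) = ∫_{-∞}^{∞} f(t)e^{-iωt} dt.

F(ω) = - \frac{35 i \pi \omega e^{- \frac{11 \left|{\omega}\right|}{5}}}{22}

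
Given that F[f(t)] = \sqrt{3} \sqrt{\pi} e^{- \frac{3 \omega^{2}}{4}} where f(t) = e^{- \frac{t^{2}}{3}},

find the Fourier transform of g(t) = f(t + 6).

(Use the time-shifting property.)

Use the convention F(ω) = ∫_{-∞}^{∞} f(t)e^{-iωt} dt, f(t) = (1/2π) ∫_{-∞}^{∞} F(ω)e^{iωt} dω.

F[g](ω) = \sqrt{3} \sqrt{\pi} e^{\frac{3 \omega \left(- \omega + 8 i\right)}{4}}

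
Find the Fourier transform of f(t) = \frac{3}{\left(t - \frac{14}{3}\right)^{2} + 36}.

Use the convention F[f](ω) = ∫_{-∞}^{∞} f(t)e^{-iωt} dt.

F(ω) = \frac{\pi e^{- \frac{14 i \omega}{3} - 6 \left|{\omega}\right|}}{2}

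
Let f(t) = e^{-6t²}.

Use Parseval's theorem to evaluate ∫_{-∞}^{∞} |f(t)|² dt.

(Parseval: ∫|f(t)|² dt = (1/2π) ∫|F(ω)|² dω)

∫|f(t)|² dt = \frac{\sqrt{3} \sqrt{\pi}}{6}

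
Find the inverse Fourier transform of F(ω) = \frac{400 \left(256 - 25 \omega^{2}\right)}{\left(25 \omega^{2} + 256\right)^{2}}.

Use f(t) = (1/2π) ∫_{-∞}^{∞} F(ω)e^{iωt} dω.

f(t) = 8 e^{- \frac{16 \left|{t}\right|}{5}} \left|{t}\right|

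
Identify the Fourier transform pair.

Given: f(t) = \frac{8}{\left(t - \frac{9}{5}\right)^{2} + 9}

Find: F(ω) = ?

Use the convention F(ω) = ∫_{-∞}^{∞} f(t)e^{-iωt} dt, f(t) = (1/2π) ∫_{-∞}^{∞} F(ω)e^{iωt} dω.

F(ω) = \frac{8 \pi e^{- \frac{9 i \omega}{5} - 3 \left|{\omega}\right|}}{3}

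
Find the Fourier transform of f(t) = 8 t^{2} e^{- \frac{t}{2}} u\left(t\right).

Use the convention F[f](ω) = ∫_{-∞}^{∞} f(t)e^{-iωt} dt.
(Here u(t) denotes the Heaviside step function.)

F(ω) = \frac{128}{\left(2 i \omega + 1\right)^{3}}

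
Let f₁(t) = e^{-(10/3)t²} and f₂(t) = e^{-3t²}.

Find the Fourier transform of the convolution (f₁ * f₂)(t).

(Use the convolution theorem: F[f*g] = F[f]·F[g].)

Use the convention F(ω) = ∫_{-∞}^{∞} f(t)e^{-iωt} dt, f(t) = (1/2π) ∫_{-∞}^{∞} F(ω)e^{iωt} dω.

F[f₁*f₂](ω) = \frac{\sqrt{10} \pi e^{- \frac{19 \omega^{2}}{120}}}{10}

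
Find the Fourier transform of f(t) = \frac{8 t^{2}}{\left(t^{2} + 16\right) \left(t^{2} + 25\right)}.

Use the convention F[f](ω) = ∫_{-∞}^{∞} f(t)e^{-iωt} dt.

F(ω) = \frac{8 \pi \left(5 - 4 e^{\left|{\omega}\right|}\right) e^{- 5 \left|{\omega}\right|}}{9}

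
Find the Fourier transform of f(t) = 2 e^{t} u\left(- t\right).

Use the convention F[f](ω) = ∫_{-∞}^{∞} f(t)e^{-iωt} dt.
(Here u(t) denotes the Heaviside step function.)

F(ω) = \frac{2 i}{\omega + i}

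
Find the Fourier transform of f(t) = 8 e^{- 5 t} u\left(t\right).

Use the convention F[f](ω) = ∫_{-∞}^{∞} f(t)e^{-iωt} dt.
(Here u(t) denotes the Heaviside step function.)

F(ω) = \frac{8}{i \omega + 5}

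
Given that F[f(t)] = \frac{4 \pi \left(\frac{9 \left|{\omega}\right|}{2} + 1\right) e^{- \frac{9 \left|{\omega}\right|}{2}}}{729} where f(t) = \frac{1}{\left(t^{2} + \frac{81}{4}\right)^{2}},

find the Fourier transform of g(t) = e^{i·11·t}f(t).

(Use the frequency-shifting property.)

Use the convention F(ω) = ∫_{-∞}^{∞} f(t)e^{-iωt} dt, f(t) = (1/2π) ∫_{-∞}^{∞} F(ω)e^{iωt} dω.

F[g](ω) = \frac{2 \pi \left(9 \left|{\omega - 11}\right| + 2\right) e^{- \frac{9 \left|{\omega - 11}\right|}{2}}}{729}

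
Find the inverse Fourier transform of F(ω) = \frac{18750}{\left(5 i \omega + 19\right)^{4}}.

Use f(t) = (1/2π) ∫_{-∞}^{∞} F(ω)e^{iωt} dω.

f(t) = 5 t^{3} e^{- \frac{19 t}{5}} u\left(t\right)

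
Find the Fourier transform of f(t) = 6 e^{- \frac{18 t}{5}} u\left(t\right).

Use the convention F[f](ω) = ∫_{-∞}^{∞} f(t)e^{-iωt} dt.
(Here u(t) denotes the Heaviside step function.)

F(ω) = \frac{30}{5 i \omega + 18}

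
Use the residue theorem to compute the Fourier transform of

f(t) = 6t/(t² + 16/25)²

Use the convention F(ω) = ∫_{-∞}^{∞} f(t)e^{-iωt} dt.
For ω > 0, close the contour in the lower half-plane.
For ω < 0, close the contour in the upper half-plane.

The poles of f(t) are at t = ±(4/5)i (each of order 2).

Let g(z) = f(z)e^{-iωz}; for large |z| the factor e^{-iωz} decays in the lower half-plane when ω > 0 and in the upper half-plane when ω < 0.

Case ω > 0 (lower half-plane, clockwise contour ⇒ F(ω) = -2πi·ΣRes):
  Res_{z = - \frac{4 i}{5}} g(z) = \frac{15 \omega e^{- \frac{4 \omega}{5}}}{8} (pole of order 2)
  F(ω) = -2πi·ΣRes = - \frac{15 i \pi \omega e^{- \frac{4 \omega}{5}}}{4}

Case ω < 0 (upper half-plane, counterclockwise contour ⇒ F(ω) = +2πi·ΣRes):
  Res_{z = \frac{4 i}{5}} g(z) = - \frac{15 \omega e^{\frac{4 \omega}{5}}}{8} (pole of order 2)
  F(ω) = 2πi·ΣRes = - \frac{15 i \pi \omega e^{\frac{4 \omega}{5}}}{4}

Both cases combine into a single formula in |ω|:

F(ω) = - \frac{15 i \pi \omega e^{- \frac{4 \left|{\omega}\right|}{5}}}{4}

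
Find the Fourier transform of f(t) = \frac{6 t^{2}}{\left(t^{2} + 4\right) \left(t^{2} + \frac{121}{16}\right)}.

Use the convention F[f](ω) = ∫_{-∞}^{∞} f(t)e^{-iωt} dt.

F(ω) = - \frac{64 \pi e^{- 2 \left|{\omega}\right|}}{19} + \frac{88 \pi e^{- \frac{11 \left|{\omega}\right|}{4}}}{19}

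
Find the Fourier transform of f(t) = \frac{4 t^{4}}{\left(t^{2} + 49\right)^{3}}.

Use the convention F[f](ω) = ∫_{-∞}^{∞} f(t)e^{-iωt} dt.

F(ω) = \frac{\pi \left(49 \omega^{2} - 35 \left|{\omega}\right| + 3\right) e^{- 7 \left|{\omega}\right|}}{14}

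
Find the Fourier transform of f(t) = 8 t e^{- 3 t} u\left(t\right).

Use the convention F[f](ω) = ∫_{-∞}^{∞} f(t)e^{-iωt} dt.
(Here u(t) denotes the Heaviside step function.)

F(ω) = \frac{8}{\left(i \omega + 3\right)^{2}}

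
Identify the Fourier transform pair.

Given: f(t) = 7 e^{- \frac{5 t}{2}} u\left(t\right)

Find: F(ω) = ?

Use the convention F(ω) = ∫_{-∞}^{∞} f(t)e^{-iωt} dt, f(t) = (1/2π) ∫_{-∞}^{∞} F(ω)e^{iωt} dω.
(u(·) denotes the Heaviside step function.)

F(ω) = \frac{14}{2 i \omega + 5}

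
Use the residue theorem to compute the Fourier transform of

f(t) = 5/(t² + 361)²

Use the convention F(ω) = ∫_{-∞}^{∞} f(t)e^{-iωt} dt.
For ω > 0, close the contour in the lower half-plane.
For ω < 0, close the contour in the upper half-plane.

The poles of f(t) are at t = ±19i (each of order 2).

Let g(z) = f(z)e^{-iωz}; for large |z| the factor e^{-iωz} decays in the lower half-plane when ω > 0 and in the upper half-plane when ω < 0.

Case ω > 0 (lower half-plane, clockwise contour ⇒ F(ω) = -2πi·ΣRes):
  Res_{z = - 19 i} g(z) = \frac{5 i \left(19 \omega + 1\right) e^{- 19 \omega}}{27436} (pole of order 2)
  F(ω) = -2πi·ΣRes = \frac{5 \pi \left(19 \omega + 1\right) e^{- 19 \omega}}{13718}

Case ω < 0 (upper half-plane, counterclockwise contour ⇒ F(ω) = +2πi·ΣRes):
  Res_{z = 19 i} g(z) = \frac{5 i \left(19 \omega - 1\right) e^{19 \omega}}{27436} (pole of order 2)
  F(ω) = 2πi·ΣRes = \frac{5 \pi \left(1 - 19 \omega\right) e^{19 \omega}}{13718}

Both cases combine into a single formula in |ω|:

F(ω) = \frac{5 \pi \left(19 \left|{\omega}\right| + 1\right) e^{- 19 \left|{\omega}\right|}}{13718}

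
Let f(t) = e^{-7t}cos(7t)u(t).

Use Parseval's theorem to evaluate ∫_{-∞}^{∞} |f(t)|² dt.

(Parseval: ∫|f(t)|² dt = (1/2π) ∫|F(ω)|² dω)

∫|f(t)|² dt = \frac{3}{56}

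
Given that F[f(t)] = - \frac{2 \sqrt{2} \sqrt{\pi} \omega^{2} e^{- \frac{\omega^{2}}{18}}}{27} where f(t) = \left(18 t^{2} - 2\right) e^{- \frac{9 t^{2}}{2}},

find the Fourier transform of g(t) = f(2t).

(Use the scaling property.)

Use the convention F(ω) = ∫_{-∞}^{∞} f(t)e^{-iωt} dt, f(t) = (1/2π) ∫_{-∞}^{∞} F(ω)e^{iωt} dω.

F[g](ω) = - \frac{\sqrt{2} \sqrt{\pi} \omega^{2} e^{- \frac{\omega^{2}}{72}}}{108}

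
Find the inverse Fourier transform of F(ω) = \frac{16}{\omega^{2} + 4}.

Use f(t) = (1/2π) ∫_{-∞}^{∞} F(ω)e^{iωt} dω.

f(t) = 4 e^{- 2 \left|{t}\right|}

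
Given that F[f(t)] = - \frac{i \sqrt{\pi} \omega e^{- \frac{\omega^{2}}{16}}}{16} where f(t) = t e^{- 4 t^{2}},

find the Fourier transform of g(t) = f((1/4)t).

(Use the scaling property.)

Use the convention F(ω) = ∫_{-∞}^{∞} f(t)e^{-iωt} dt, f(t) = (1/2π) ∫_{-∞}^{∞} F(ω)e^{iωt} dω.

F[g](ω) = - i \sqrt{\pi} \omega e^{- \omega^{2}}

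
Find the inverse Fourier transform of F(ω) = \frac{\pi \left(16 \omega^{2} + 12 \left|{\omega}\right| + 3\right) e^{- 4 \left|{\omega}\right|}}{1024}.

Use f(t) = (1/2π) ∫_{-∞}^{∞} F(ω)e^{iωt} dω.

f(t) = \frac{8}{\left(t^{2} + 16\right)^{3}}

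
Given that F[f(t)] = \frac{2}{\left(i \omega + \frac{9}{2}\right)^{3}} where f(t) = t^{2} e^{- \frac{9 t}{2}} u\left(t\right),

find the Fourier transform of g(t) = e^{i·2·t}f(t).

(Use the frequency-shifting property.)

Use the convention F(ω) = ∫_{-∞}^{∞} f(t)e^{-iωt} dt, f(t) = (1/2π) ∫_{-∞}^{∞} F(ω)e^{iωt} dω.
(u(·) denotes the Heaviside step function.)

F[g](ω) = \frac{16}{\left(2 i \left(\omega - 2\right) + 9\right)^{3}}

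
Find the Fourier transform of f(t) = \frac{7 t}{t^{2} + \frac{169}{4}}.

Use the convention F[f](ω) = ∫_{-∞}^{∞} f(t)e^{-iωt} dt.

F(ω) = - 7 i \pi e^{- \frac{13 \left|{\omega}\right|}{2}} \operatorname{sign}{\left(\omega \right)}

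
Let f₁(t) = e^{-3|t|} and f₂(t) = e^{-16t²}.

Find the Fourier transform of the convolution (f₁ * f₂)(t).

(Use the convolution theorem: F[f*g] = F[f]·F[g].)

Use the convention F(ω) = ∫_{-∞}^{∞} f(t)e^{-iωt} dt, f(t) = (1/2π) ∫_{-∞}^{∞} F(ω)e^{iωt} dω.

F[f₁*f₂](ω) = \frac{3 \sqrt{\pi} e^{- \frac{\omega^{2}}{64}}}{2 \left(\omega^{2} + 9\right)}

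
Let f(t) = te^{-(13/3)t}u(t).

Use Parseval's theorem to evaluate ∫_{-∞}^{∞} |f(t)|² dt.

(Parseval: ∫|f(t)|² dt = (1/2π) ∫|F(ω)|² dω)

∫|f(t)|² dt = \frac{27}{8788}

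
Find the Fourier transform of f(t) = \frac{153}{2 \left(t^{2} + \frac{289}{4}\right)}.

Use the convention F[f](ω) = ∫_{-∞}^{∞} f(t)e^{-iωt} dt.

F(ω) = 9 \pi e^{- \frac{17 \left|{\omega}\right|}{2}}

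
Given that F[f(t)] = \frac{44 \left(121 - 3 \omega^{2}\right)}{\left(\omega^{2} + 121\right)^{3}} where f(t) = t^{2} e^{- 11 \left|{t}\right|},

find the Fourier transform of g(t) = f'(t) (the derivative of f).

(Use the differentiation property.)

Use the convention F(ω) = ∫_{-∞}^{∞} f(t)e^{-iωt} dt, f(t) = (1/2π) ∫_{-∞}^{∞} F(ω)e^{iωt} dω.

F[g](ω) = - \frac{44 i \omega \left(3 \omega^{2} - 121\right)}{\left(\omega^{2} + 121\right)^{3}}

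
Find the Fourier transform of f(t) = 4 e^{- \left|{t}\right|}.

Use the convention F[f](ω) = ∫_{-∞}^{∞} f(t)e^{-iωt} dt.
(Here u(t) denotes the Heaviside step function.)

F(ω) = \frac{8}{\omega^{2} + 1}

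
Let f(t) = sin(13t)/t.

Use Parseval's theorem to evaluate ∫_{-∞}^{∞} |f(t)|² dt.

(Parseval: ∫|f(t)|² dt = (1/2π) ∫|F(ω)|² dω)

∫|f(t)|² dt = 13 \pi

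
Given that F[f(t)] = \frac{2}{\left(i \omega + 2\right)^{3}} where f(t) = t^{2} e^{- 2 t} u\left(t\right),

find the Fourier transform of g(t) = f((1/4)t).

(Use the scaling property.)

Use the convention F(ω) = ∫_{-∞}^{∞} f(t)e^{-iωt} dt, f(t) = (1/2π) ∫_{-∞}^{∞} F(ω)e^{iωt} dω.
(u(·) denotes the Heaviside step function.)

F[g](ω) = \frac{1}{\left(2 i \omega + 1\right)^{3}}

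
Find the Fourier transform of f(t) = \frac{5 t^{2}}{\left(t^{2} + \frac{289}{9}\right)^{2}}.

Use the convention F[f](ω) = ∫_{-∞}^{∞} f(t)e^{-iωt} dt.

F(ω) = \frac{5 \pi \left(3 - 17 \left|{\omega}\right|\right) e^{- \frac{17 \left|{\omega}\right|}{3}}}{34}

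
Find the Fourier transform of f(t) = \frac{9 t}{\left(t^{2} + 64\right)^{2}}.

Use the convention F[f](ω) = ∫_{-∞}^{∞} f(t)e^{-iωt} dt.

F(ω) = - \frac{9 i \pi \omega e^{- 8 \left|{\omega}\right|}}{16}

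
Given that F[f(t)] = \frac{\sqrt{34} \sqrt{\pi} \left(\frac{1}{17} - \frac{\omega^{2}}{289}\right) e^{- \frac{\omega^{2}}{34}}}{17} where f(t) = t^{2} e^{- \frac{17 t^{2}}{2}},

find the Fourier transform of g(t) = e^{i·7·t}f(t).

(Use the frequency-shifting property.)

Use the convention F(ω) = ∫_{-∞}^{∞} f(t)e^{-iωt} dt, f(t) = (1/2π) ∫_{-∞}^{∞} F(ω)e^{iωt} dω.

F[g](ω) = \frac{\sqrt{34} \sqrt{\pi} \left(17 - \left(\omega - 7\right)^{2}\right) e^{- \frac{\left(\omega - 7\right)^{2}}{34}}}{4913}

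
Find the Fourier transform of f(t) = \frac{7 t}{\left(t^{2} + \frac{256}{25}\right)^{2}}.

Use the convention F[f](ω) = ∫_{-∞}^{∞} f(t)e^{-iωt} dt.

F(ω) = - \frac{35 i \pi \omega e^{- \frac{16 \left|{\omega}\right|}{5}}}{32}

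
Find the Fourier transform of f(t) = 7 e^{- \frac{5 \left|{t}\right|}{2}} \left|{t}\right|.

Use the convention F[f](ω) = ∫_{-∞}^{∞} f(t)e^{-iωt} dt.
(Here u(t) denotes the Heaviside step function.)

F(ω) = \frac{56 \left(25 - 4 \omega^{2}\right)}{\left(4 \omega^{2} + 25\right)^{2}}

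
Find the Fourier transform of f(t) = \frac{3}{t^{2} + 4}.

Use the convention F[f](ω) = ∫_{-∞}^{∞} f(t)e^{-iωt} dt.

F(ω) = \frac{3 \pi e^{- 2 \left|{\omega}\right|}}{2}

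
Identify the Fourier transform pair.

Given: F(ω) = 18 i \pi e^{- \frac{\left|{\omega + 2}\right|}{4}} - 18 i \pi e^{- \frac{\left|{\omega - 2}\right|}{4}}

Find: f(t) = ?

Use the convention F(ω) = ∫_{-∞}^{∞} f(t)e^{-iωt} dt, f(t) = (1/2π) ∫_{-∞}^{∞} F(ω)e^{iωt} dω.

f(t) = \frac{9 \sin{\left(2 t \right)}}{t^{2} + \frac{1}{16}}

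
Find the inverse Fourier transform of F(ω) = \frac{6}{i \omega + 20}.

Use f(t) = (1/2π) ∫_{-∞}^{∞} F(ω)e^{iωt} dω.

f(t) = 6 e^{- 20 t} u\left(t\right)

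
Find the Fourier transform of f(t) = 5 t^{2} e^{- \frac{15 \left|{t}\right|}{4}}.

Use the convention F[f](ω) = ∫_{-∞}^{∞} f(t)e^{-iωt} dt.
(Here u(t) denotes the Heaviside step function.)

F(ω) = \frac{57600 \left(75 - 16 \omega^{2}\right)}{\left(16 \omega^{2} + 225\right)^{3}}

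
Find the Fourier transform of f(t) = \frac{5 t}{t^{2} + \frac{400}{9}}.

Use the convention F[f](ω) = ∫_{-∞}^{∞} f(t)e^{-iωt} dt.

F(ω) = - 5 i \pi e^{- \frac{20 \left|{\omega}\right|}{3}} \operatorname{sign}{\left(\omega \right)}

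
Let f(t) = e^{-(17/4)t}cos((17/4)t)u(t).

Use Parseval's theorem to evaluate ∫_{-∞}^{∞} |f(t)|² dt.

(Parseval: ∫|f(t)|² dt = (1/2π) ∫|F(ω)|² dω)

∫|f(t)|² dt = \frac{3}{34}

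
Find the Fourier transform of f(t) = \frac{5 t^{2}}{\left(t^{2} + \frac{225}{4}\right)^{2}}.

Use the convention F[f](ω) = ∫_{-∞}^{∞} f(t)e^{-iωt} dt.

F(ω) = \frac{\pi \left(2 - 15 \left|{\omega}\right|\right) e^{- \frac{15 \left|{\omega}\right|}{2}}}{6}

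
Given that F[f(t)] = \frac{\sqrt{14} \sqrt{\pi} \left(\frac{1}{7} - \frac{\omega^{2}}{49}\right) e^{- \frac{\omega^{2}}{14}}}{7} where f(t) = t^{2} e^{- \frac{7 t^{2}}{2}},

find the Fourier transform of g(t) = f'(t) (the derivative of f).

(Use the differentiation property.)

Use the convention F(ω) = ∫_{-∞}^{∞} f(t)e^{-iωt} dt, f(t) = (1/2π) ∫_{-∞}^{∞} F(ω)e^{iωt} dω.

F[g](ω) = \frac{\sqrt{14} i \sqrt{\pi} \omega \left(7 - \omega^{2}\right) e^{- \frac{\omega^{2}}{14}}}{343}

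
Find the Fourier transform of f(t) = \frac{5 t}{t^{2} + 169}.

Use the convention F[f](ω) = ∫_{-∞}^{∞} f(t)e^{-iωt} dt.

F(ω) = - 5 i \pi e^{- 13 \left|{\omega}\right|} \operatorname{sign}{\left(\omega \right)}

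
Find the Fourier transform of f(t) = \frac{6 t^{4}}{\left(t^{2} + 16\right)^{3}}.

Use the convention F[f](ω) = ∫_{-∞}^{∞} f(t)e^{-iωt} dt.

F(ω) = \frac{3 \pi \left(16 \omega^{2} - 20 \left|{\omega}\right| + 3\right) e^{- 4 \left|{\omega}\right|}}{16}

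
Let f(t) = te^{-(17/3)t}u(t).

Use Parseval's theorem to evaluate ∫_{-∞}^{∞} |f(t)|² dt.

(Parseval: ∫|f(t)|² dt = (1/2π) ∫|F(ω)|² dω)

∫|f(t)|² dt = \frac{27}{19652}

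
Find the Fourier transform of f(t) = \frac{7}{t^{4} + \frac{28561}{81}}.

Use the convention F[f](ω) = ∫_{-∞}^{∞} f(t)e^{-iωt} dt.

F(ω) = \frac{189 \pi e^{- \frac{13 \sqrt{2} \left|{\omega}\right|}{6}} \sin{\left(\frac{13 \sqrt{2} \left|{\omega}\right|}{6} + \frac{\pi}{4} \right)}}{2197}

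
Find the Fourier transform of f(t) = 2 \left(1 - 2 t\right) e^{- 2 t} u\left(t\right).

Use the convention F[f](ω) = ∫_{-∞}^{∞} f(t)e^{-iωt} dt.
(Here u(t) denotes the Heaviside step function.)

F(ω) = \frac{2 i \omega}{- \omega^{2} + 4 i \omega + 4}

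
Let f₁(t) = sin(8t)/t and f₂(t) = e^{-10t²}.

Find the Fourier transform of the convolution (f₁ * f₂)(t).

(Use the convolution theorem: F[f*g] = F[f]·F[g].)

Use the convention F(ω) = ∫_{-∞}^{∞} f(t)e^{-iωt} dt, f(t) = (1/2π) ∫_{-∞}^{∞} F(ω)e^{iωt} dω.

F[f₁*f₂](ω) = \begin{cases} \frac{\sqrt{10} \pi^{\frac{3}{2}} e^{- \frac{\omega^{2}}{40}}}{10} & \text{for}\: \omega > -8 \wedge \omega < 8 \\0 & \text{otherwise} \end{cases}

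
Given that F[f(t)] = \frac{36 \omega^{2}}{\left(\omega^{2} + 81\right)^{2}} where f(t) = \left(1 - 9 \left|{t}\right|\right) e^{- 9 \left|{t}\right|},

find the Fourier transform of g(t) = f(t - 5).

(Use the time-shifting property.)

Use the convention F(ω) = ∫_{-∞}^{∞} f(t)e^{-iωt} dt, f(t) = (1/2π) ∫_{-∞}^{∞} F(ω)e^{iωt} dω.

F[g](ω) = \frac{36 \omega^{2} e^{- 5 i \omega}}{\left(\omega^{2} + 81\right)^{2}}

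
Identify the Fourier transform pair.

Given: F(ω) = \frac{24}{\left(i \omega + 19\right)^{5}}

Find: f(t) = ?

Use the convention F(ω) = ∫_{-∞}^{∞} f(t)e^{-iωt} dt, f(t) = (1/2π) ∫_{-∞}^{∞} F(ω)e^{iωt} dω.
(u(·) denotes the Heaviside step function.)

f(t) = t^{4} e^{- 19 t} u\left(t\right)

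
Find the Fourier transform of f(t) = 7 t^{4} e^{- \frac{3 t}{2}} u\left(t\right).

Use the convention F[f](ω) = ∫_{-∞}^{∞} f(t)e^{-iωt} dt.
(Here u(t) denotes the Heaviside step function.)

F(ω) = \frac{5376}{\left(2 i \omega + 3\right)^{5}}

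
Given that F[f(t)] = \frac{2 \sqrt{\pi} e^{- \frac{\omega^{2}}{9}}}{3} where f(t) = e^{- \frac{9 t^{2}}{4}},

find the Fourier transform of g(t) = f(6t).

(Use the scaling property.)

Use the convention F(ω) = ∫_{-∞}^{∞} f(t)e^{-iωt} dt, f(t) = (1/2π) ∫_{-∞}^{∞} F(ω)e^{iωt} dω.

F[g](ω) = \frac{\sqrt{\pi} e^{- \frac{\omega^{2}}{324}}}{9}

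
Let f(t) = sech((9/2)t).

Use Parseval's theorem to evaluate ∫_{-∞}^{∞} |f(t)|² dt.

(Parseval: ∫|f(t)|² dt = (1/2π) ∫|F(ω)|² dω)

∫|f(t)|² dt = \frac{4}{9}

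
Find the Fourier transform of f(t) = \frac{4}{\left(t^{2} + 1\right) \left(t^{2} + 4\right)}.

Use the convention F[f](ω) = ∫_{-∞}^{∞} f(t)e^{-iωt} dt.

F(ω) = \frac{2 \pi \left(2 e^{\left|{\omega}\right|} - 1\right) e^{- 2 \left|{\omega}\right|}}{3}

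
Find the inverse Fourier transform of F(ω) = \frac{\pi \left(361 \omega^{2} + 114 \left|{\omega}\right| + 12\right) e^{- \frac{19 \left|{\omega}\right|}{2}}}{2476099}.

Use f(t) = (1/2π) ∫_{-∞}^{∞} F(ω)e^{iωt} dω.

f(t) = \frac{1}{\left(t^{2} + \frac{361}{4}\right)^{3}}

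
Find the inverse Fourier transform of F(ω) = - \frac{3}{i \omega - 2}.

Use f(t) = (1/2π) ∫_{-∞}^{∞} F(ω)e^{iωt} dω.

f(t) = 3 e^{2 t} u\left(- t\right)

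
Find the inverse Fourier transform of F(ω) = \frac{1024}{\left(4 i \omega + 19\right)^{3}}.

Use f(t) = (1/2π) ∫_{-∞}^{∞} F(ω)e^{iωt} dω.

f(t) = 8 t^{2} e^{- \frac{19 t}{4}} u\left(t\right)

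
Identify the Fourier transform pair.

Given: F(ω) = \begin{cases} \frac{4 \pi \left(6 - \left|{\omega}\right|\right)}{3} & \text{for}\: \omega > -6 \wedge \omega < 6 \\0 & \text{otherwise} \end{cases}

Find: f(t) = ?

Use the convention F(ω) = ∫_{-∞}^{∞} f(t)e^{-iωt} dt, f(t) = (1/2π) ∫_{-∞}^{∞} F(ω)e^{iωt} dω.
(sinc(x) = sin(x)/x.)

f(t) = 24 \operatorname{sinc}^{2}{\left(3 t \right)}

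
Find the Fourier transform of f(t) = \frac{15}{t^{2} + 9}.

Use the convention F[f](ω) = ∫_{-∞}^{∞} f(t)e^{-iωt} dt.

F(ω) = 5 \pi e^{- 3 \left|{\omega}\right|}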